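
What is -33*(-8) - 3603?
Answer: -3339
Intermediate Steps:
-33*(-8) - 3603 = 264 - 3603 = -3339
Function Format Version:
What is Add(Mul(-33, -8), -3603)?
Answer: -3339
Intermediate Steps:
Add(Mul(-33, -8), -3603) = Add(264, -3603) = -3339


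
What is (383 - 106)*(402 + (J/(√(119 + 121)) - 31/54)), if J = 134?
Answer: 6004529/54 + 18559*√15/30 ≈ 1.1359e+5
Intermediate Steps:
(383 - 106)*(402 + (J/(√(119 + 121)) - 31/54)) = (383 - 106)*(402 + (134/(√(119 + 121)) - 31/54)) = 277*(402 + (134/(√240) - 31*1/54)) = 277*(402 + (134/((4*√15)) - 31/54)) = 277*(402 + (134*(√15/60) - 31/54)) = 277*(402 + (67*√15/30 - 31/54)) = 277*(402 + (-31/54 + 67*√15/30)) = 277*(21677/54 + 67*√15/30) = 6004529/54 + 18559*√15/30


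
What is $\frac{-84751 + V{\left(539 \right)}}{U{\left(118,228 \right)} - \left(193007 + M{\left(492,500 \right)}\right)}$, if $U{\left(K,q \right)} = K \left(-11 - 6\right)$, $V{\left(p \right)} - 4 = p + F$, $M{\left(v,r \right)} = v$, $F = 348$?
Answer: $\frac{16772}{39101} \approx 0.42894$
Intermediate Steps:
$V{\left(p \right)} = 352 + p$ ($V{\left(p \right)} = 4 + \left(p + 348\right) = 4 + \left(348 + p\right) = 352 + p$)
$U{\left(K,q \right)} = - 17 K$ ($U{\left(K,q \right)} = K \left(-17\right) = - 17 K$)
$\frac{-84751 + V{\left(539 \right)}}{U{\left(118,228 \right)} - \left(193007 + M{\left(492,500 \right)}\right)} = \frac{-84751 + \left(352 + 539\right)}{\left(-17\right) 118 - 193499} = \frac{-84751 + 891}{-2006 - 193499} = - \frac{83860}{-2006 - 193499} = - \frac{83860}{-195505} = \left(-83860\right) \left(- \frac{1}{195505}\right) = \frac{16772}{39101}$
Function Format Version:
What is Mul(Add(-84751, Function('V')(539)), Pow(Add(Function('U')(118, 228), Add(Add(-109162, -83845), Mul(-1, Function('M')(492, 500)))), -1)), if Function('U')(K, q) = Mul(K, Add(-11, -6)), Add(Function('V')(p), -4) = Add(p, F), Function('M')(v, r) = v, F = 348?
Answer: Rational(16772, 39101) ≈ 0.42894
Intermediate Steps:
Function('V')(p) = Add(352, p) (Function('V')(p) = Add(4, Add(p, 348)) = Add(4, Add(348, p)) = Add(352, p))
Function('U')(K, q) = Mul(-17, K) (Function('U')(K, q) = Mul(K, -17) = Mul(-17, K))
Mul(Add(-84751, Function('V')(539)), Pow(Add(Function('U')(118, 228), Add(Add(-109162, -83845), Mul(-1, Function('M')(492, 500)))), -1)) = Mul(Add(-84751, Add(352, 539)), Pow(Add(Mul(-17, 118), Add(Add(-109162, -83845), Mul(-1, 492))), -1)) = Mul(Add(-84751, 891), Pow(Add(-2006, Add(-193007, -492)), -1)) = Mul(-83860, Pow(Add(-2006, -193499), -1)) = Mul(-83860, Pow(-195505, -1)) = Mul(-83860, Rational(-1, 195505)) = Rational(16772, 39101)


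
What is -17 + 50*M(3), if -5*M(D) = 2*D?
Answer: -77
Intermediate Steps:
M(D) = -2*D/5
-17 + 50*M(3) = -17 + 50*(-⅖*3) = -17 + 50*(-6/5) = -17 - 60 = -77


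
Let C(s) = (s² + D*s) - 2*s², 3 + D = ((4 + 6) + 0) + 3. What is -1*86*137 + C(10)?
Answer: -11782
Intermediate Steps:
D = 10 (D = -3 + (((4 + 6) + 0) + 3) = -3 + ((10 + 0) + 3) = -3 + (10 + 3) = -3 + 13 = 10)
C(s) = -s² + 10*s (C(s) = (s² + 10*s) - 2*s² = -s² + 10*s)
-1*86*137 + C(10) = -1*86*137 + 10*(10 - 1*10) = -86*137 + 10*(10 - 10) = -11782 + 10*0 = -11782 + 0 = -11782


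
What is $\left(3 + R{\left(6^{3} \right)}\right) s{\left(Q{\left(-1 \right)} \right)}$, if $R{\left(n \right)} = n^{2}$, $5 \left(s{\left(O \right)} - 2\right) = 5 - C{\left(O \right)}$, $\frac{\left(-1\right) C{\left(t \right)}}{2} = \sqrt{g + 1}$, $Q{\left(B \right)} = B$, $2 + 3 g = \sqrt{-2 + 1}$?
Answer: $139977 + \frac{31106 \sqrt{3 + 3 i}}{5} \approx 1.5182 \cdot 10^{5} + 4903.8 i$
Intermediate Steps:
$g = - \frac{2}{3} + \frac{i}{3}$ ($g = - \frac{2}{3} + \frac{\sqrt{-2 + 1}}{3} = - \frac{2}{3} + \frac{\sqrt{-1}}{3} = - \frac{2}{3} + \frac{i}{3} \approx -0.66667 + 0.33333 i$)
$C{\left(t \right)} = - 2 \sqrt{\frac{1}{3} + \frac{i}{3}}$ ($C{\left(t \right)} = - 2 \sqrt{\left(- \frac{2}{3} + \frac{i}{3}\right) + 1} = - 2 \sqrt{\frac{1}{3} + \frac{i}{3}}$)
$s{\left(O \right)} = 3 + \frac{2 \sqrt{3 + 3 i}}{15}$ ($s{\left(O \right)} = 2 + \frac{5 - - \frac{2 \sqrt{3 + 3 i}}{3}}{5} = 2 + \frac{5 + \frac{2 \sqrt{3 + 3 i}}{3}}{5} = 2 + \left(1 + \frac{2 \sqrt{3 + 3 i}}{15}\right) = 3 + \frac{2 \sqrt{3 + 3 i}}{15}$)
$\left(3 + R{\left(6^{3} \right)}\right) s{\left(Q{\left(-1 \right)} \right)} = \left(3 + \left(6^{3}\right)^{2}\right) \left(3 + \frac{2 \sqrt{3 + 3 i}}{15}\right) = \left(3 + 216^{2}\right) \left(3 + \frac{2 \sqrt{3 + 3 i}}{15}\right) = \left(3 + 46656\right) \left(3 + \frac{2 \sqrt{3 + 3 i}}{15}\right) = 46659 \left(3 + \frac{2 \sqrt{3 + 3 i}}{15}\right) = 139977 + \frac{31106 \sqrt{3 + 3 i}}{5}$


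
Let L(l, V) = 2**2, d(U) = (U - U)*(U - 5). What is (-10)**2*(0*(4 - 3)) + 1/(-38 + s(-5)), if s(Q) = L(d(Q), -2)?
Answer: -1/34 ≈ -0.029412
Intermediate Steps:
d(U) = 0 (d(U) = 0*(-5 + U) = 0)
L(l, V) = 4
s(Q) = 4
(-10)**2*(0*(4 - 3)) + 1/(-38 + s(-5)) = (-10)**2*(0*(4 - 3)) + 1/(-38 + 4) = 100*(0*1) + 1/(-34) = 100*0 - 1/34 = 0 - 1/34 = -1/34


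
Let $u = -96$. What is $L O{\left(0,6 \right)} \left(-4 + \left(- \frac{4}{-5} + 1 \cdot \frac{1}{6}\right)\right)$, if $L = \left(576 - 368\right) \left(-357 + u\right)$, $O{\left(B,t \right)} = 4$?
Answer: $\frac{5716256}{5} \approx 1.1433 \cdot 10^{6}$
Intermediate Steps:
$L = -94224$ ($L = \left(576 - 368\right) \left(-357 - 96\right) = 208 \left(-453\right) = -94224$)
$L O{\left(0,6 \right)} \left(-4 + \left(- \frac{4}{-5} + 1 \cdot \frac{1}{6}\right)\right) = - 94224 \cdot 4 \left(-4 + \left(- \frac{4}{-5} + 1 \cdot \frac{1}{6}\right)\right) = - 94224 \cdot 4 \left(-4 + \left(\left(-4\right) \left(- \frac{1}{5}\right) + 1 \cdot \frac{1}{6}\right)\right) = - 94224 \cdot 4 \left(-4 + \left(\frac{4}{5} + \frac{1}{6}\right)\right) = - 94224 \cdot 4 \left(-4 + \frac{29}{30}\right) = - 94224 \cdot 4 \left(- \frac{91}{30}\right) = \left(-94224\right) \left(- \frac{182}{15}\right) = \frac{5716256}{5}$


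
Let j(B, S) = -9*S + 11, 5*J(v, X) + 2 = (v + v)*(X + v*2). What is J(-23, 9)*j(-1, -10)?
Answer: 34340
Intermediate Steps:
J(v, X) = -⅖ + 2*v*(X + 2*v)/5 (J(v, X) = -⅖ + ((v + v)*(X + v*2))/5 = -⅖ + ((2*v)*(X + 2*v))/5 = -⅖ + (2*v*(X + 2*v))/5 = -⅖ + 2*v*(X + 2*v)/5)
j(B, S) = 11 - 9*S
J(-23, 9)*j(-1, -10) = (-⅖ + (⅘)*(-23)² + (⅖)*9*(-23))*(11 - 9*(-10)) = (-⅖ + (⅘)*529 - 414/5)*(11 + 90) = (-⅖ + 2116/5 - 414/5)*101 = 340*101 = 34340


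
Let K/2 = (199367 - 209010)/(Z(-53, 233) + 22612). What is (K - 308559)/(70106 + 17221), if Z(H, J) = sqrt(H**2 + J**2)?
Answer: -78874909833673/22322765531421 + 9643*sqrt(57098)/22322765531421 ≈ -3.5334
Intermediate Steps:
K = -19286/(22612 + sqrt(57098)) (K = 2*((199367 - 209010)/(sqrt((-53)**2 + 233**2) + 22612)) = 2*(-9643/(sqrt(2809 + 54289) + 22612)) = 2*(-9643/(sqrt(57098) + 22612)) = 2*(-9643/(22612 + sqrt(57098))) = -19286/(22612 + sqrt(57098)) ≈ -0.84399)
(K - 308559)/(70106 + 17221) = ((-218047516/255622723 + 9643*sqrt(57098)/255622723) - 308559)/(70106 + 17221) = (-78874909833673/255622723 + 9643*sqrt(57098)/255622723)/87327 = (-78874909833673/255622723 + 9643*sqrt(57098)/255622723)*(1/87327) = -78874909833673/22322765531421 + 9643*sqrt(57098)/22322765531421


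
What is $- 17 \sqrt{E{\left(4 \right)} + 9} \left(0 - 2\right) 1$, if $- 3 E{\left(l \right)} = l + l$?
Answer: $\frac{34 \sqrt{57}}{3} \approx 85.565$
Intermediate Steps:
$E{\left(l \right)} = - \frac{2 l}{3}$ ($E{\left(l \right)} = - \frac{l + l}{3} = - \frac{2 l}{3}$)
$- 17 \sqrt{E{\left(4 \right)} + 9} \left(0 - 2\right) 1 = - 17 \sqrt{\left(- \frac{2}{3}\right) 4 + 9} \left(0 - 2\right) 1 = - 17 \sqrt{- \frac{8}{3} + 9} \left(\left(-2\right) 1\right) = - 17 \sqrt{\frac{19}{3}} \left(-2\right) = - 17 \frac{\sqrt{57}}{3} \left(-2\right) = - \frac{17 \sqrt{57}}{3} \left(-2\right) = \frac{34 \sqrt{57}}{3}$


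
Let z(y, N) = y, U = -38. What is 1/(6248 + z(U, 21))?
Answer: 1/6210 ≈ 0.00016103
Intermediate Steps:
1/(6248 + z(U, 21)) = 1/(6248 - 38) = 1/6210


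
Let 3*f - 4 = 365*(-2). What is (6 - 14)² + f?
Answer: -178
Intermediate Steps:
f = -242 (f = 4/3 + (365*(-2))/3 = 4/3 + (⅓)*(-730) = 4/3 - 730/3 = -242)
(6 - 14)² + f = (6 - 14)² - 242 = (-8)² - 242 = 64 - 242 = -178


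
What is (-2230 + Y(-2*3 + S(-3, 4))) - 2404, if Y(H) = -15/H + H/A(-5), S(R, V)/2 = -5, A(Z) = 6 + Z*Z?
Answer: -2298255/496 ≈ -4633.6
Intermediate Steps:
A(Z) = 6 + Z²
S(R, V) = -10 (S(R, V) = 2*(-5) = -10)
Y(H) = -15/H + H/31 (Y(H) = -15/H + H/(6 + (-5)²) = -15/H + H/(6 + 25) = -15/H + H/31)
(-2230 + Y(-2*3 + S(-3, 4))) - 2404 = (-2230 + (-15/(-2*3 - 10) + (-2*3 - 10)/31)) - 2404 = (-2230 + (-15/(-6 - 10) + (-6 - 10)/31)) - 2404 = (-2230 + (-15/(-16) + (1/31)*(-16))) - 2404 = (-2230 + (-15*(-1/16) - 16/31)) - 2404 = (-2230 + (15/16 - 16/31)) - 2404 = (-2230 + 209/496) - 2404 = -1105871/496 - 2404 = -2298255/496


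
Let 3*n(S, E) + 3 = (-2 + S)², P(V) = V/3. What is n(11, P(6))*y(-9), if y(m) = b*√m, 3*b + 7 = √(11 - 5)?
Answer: 26*I*(-7 + √6) ≈ -118.31*I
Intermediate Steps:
P(V) = V/3 (P(V) = V*(⅓) = V/3)
b = -7/3 + √6/3 (b = -7/3 + √(11 - 5)/3 = -7/3 + √6/3 ≈ -1.5168)
n(S, E) = -1 + (-2 + S)²/3
y(m) = √m*(-7/3 + √6/3) (y(m) = (-7/3 + √6/3)*√m = √m*(-7/3 + √6/3))
n(11, P(6))*y(-9) = (-1 + (-2 + 11)²/3)*(√(-9)*(-7 + √6)/3) = (-1 + (⅓)*9²)*((3*I)*(-7 + √6)/3) = (-1 + (⅓)*81)*(I*(-7 + √6)) = (-1 + 27)*(I*(-7 + √6)) = 26*(I*(-7 + √6)) = 26*I*(-7 + √6)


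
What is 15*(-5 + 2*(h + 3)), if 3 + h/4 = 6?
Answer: 375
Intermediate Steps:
h = 12 (h = -12 + 4*6 = -12 + 24 = 12)
15*(-5 + 2*(h + 3)) = 15*(-5 + 2*(12 + 3)) = 15*(-5 + 2*15) = 15*(-5 + 30) = 15*25 = 375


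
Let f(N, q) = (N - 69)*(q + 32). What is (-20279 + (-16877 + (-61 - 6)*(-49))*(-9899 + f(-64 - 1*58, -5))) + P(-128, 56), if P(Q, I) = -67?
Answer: 204650918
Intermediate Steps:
f(N, q) = (-69 + N)*(32 + q)
(-20279 + (-16877 + (-61 - 6)*(-49))*(-9899 + f(-64 - 1*58, -5))) + P(-128, 56) = (-20279 + (-16877 + (-61 - 6)*(-49))*(-9899 + (-2208 - 69*(-5) + 32*(-64 - 1*58) + (-64 - 1*58)*(-5)))) - 67 = (-20279 + (-16877 - 67*(-49))*(-9899 + (-2208 + 345 + 32*(-64 - 58) + (-64 - 58)*(-5)))) - 67 = (-20279 + (-16877 + 3283)*(-9899 + (-2208 + 345 + 32*(-122) - 122*(-5)))) - 67 = (-20279 - 13594*(-9899 + (-2208 + 345 - 3904 + 610))) - 67 = (-20279 - 13594*(-9899 - 5157)) - 67 = (-20279 - 13594*(-15056)) - 67 = (-20279 + 204671264) - 67 = 204650985 - 67 = 204650918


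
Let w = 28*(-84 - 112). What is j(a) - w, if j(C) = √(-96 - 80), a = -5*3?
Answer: 5488 + 4*I*√11 ≈ 5488.0 + 13.266*I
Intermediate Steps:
a = -15
j(C) = 4*I*√11 (j(C) = √(-176) = 4*I*√11)
w = -5488 (w = 28*(-196) = -5488)
j(a) - w = 4*I*√11 - 1*(-5488) = 4*I*√11 + 5488 = 5488 + 4*I*√11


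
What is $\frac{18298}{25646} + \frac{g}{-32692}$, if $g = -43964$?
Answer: $\frac{215712370}{104802379} \approx 2.0583$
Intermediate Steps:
$\frac{18298}{25646} + \frac{g}{-32692} = \frac{18298}{25646} - \frac{43964}{-32692} = 18298 \cdot \frac{1}{25646} - - \frac{10991}{8173} = \frac{9149}{12823} + \frac{10991}{8173} = \frac{215712370}{104802379}$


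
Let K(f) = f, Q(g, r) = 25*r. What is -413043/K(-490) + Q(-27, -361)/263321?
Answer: 5724130187/6790910 ≈ 842.91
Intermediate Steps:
-413043/K(-490) + Q(-27, -361)/263321 = -413043/(-490) + (25*(-361))/263321 = -413043*(-1/490) - 9025*1/263321 = 413043/490 - 475/13859 = 5724130187/6790910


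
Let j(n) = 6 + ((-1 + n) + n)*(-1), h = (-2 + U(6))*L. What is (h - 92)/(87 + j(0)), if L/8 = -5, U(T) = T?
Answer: -126/47 ≈ -2.6809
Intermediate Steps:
L = -40 (L = 8*(-5) = -40)
h = -160 (h = (-2 + 6)*(-40) = 4*(-40) = -160)
j(n) = 7 - 2*n (j(n) = 6 + (-1 + 2*n)*(-1) = 6 + (1 - 2*n) = 7 - 2*n)
(h - 92)/(87 + j(0)) = (-160 - 92)/(87 + (7 - 2*0)) = -252/(87 + (7 + 0)) = -252/(87 + 7) = -252/94 = (1/94)*(-252) = -126/47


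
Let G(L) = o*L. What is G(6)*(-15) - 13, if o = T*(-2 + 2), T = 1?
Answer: -13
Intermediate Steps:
o = 0 (o = 1*(-2 + 2) = 1*0 = 0)
G(L) = 0 (G(L) = 0*L = 0)
G(6)*(-15) - 13 = 0*(-15) - 13 = 0 - 13 = -13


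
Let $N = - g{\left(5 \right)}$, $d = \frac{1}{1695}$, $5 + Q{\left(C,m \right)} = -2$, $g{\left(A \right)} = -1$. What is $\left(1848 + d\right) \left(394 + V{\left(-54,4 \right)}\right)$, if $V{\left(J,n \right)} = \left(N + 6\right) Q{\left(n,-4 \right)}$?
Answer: $\frac{72044303}{113} \approx 6.3756 \cdot 10^{5}$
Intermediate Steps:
$Q{\left(C,m \right)} = -7$ ($Q{\left(C,m \right)} = -5 - 2 = -7$)
$d = \frac{1}{1695} \approx 0.00058997$
$N = 1$ ($N = \left(-1\right) \left(-1\right) = 1$)
$V{\left(J,n \right)} = -49$ ($V{\left(J,n \right)} = \left(1 + 6\right) \left(-7\right) = 7 \left(-7\right) = -49$)
$\left(1848 + d\right) \left(394 + V{\left(-54,4 \right)}\right) = \left(1848 + \frac{1}{1695}\right) \left(394 - 49\right) = \frac{3132361}{1695} \cdot 345 = \frac{72044303}{113}$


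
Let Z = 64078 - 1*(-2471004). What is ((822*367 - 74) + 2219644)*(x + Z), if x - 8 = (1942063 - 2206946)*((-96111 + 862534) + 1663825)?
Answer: -1622997490337172136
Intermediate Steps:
Z = 2535082 (Z = 64078 + 2471004 = 2535082)
x = -643731380976 (x = 8 + (1942063 - 2206946)*((-96111 + 862534) + 1663825) = 8 - 264883*(766423 + 1663825) = 8 - 264883*2430248 = 8 - 643731380984 = -643731380976)
((822*367 - 74) + 2219644)*(x + Z) = ((822*367 - 74) + 2219644)*(-643731380976 + 2535082) = ((301674 - 74) + 2219644)*(-643728845894) = (301600 + 2219644)*(-643728845894) = 2521244*(-643728845894) = -1622997490337172136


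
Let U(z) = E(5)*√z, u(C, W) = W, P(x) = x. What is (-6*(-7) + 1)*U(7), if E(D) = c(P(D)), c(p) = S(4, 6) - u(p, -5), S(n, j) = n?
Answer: 387*√7 ≈ 1023.9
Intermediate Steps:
c(p) = 9 (c(p) = 4 - 1*(-5) = 4 + 5 = 9)
E(D) = 9
U(z) = 9*√z
(-6*(-7) + 1)*U(7) = (-6*(-7) + 1)*(9*√7) = (42 + 1)*(9*√7) = 43*(9*√7) = 387*√7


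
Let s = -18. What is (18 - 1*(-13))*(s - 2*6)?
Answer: -930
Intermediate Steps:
(18 - 1*(-13))*(s - 2*6) = (18 - 1*(-13))*(-18 - 2*6) = (18 + 13)*(-18 - 12) = 31*(-30) = -930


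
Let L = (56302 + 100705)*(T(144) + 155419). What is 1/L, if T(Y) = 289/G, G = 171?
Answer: 171/4172765304566 ≈ 4.0980e-11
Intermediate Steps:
T(Y) = 289/171
L = 4172765304566/171 (L = (56302 + 100705)*(289/171 + 155419) = 157007*(26576938/171) = 4172765304566/171 ≈ 2.4402e+10)
1/L = 1/(4172765304566/171) = 171/4172765304566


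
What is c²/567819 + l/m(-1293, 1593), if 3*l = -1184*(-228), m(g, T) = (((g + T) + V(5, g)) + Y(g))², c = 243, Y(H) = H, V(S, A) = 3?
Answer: 3026904161/15458872275 ≈ 0.19580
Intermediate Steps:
m(g, T) = (3 + T + 2*g)² (m(g, T) = (((g + T) + 3) + g)² = (((T + g) + 3) + g)² = ((3 + T + g) + g)² = (3 + T + 2*g)²)
l = 89984 (l = (-1184*(-228))/3 = (⅓)*269952 = 89984)
c²/567819 + l/m(-1293, 1593) = 243²/567819 + 89984/((3 + 1593 + 2*(-1293))²) = 59049*(1/567819) + 89984/((3 + 1593 - 2586)²) = 6561/63091 + 89984/((-990)²) = 6561/63091 + 89984/980100 = 6561/63091 + 89984*(1/980100) = 6561/63091 + 22496/245025 = 3026904161/15458872275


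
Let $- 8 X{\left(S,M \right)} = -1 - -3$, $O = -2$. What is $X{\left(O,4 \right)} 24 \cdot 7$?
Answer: $-42$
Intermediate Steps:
$X{\left(S,M \right)} = - \frac{1}{4}$ ($X{\left(S,M \right)} = - \frac{-1 - -3}{8} = - \frac{-1 + 3}{8} = \left(- \frac{1}{8}\right) 2 = - \frac{1}{4}$)
$X{\left(O,4 \right)} 24 \cdot 7 = \left(- \frac{1}{4}\right) 24 \cdot 7 = \left(-6\right) 7 = -42$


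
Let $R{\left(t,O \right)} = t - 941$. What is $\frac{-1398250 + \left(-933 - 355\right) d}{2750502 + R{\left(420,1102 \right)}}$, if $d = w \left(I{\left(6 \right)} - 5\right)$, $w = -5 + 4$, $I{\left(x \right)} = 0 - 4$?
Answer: $- \frac{1409842}{2749981} \approx -0.51267$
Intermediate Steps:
$I{\left(x \right)} = -4$ ($I{\left(x \right)} = 0 - 4 = -4$)
$R{\left(t,O \right)} = -941 + t$ ($R{\left(t,O \right)} = t - 941 = -941 + t$)
$w = -1$
$d = 9$ ($d = - (-4 - 5) = \left(-1\right) \left(-9\right) = 9$)
$\frac{-1398250 + \left(-933 - 355\right) d}{2750502 + R{\left(420,1102 \right)}} = \frac{-1398250 + \left(-933 - 355\right) 9}{2750502 + \left(-941 + 420\right)} = \frac{-1398250 - 11592}{2750502 - 521} = \frac{-1398250 - 11592}{2749981} = \left(-1409842\right) \frac{1}{2749981} = - \frac{1409842}{2749981}$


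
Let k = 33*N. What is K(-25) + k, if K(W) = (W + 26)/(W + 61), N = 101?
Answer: 119989/36 ≈ 3333.0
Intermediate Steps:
K(W) = (26 + W)/(61 + W)
k = 3333 (k = 33*101 = 3333)
K(-25) + k = (26 - 25)/(61 - 25) + 3333 = 1/36 + 3333 = 119989/36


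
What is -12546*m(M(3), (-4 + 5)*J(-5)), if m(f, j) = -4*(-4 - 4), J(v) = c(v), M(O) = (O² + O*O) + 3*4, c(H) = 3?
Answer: -401472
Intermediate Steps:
M(O) = 12 + 2*O² (M(O) = (O² + O²) + 12 = 2*O² + 12 = 12 + 2*O²)
J(v) = 3
m(f, j) = 32 (m(f, j) = -4*(-8) = 32)
-12546*m(M(3), (-4 + 5)*J(-5)) = -12546*32 = -401472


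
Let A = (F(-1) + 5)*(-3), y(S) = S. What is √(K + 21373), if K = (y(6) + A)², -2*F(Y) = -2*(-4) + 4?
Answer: √21454 ≈ 146.47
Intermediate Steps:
F(Y) = -6 (F(Y) = -(-2*(-4) + 4)/2 = -(8 + 4)/2 = -½*12 = -6)
A = 3 (A = (-6 + 5)*(-3) = -1*(-3) = 3)
K = 81 (K = (6 + 3)² = 9² = 81)
√(K + 21373) = √(81 + 21373) = √21454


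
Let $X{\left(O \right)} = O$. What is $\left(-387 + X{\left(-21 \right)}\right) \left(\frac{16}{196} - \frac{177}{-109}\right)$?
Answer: $- \frac{3716472}{5341} \approx -695.84$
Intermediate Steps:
$\left(-387 + X{\left(-21 \right)}\right) \left(\frac{16}{196} - \frac{177}{-109}\right) = \left(-387 - 21\right) \left(\frac{16}{196} - \frac{177}{-109}\right) = - 408 \left(16 \cdot \frac{1}{196} - - \frac{177}{109}\right) = - 408 \left(\frac{4}{49} + \frac{177}{109}\right) = \left(-408\right) \frac{9109}{5341} = - \frac{3716472}{5341}$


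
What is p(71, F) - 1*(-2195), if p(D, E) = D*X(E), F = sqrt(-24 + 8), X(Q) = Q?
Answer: 2195 + 284*I ≈ 2195.0 + 284.0*I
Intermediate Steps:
F = 4*I (F = sqrt(-16) = 4*I ≈ 4.0*I)
p(D, E) = D*E
p(71, F) - 1*(-2195) = 71*(4*I) - 1*(-2195) = 284*I + 2195 = 2195 + 284*I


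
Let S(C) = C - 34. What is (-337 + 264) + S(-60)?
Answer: -167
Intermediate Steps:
S(C) = -34 + C
(-337 + 264) + S(-60) = (-337 + 264) + (-34 - 60) = -73 - 94 = -167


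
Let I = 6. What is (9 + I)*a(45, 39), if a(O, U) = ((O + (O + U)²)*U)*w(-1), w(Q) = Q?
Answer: -4154085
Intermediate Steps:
a(O, U) = -U*(O + (O + U)²) (a(O, U) = ((O + (O + U)²)*U)*(-1) = (U*(O + (O + U)²))*(-1) = -U*(O + (O + U)²))
(9 + I)*a(45, 39) = (9 + 6)*(-1*39*(45 + (45 + 39)²)) = 15*(-1*39*(45 + 84²)) = 15*(-1*39*(45 + 7056)) = 15*(-1*39*7101) = 15*(-276939) = -4154085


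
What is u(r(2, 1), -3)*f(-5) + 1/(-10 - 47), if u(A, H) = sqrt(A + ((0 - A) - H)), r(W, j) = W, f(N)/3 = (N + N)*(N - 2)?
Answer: -1/57 + 210*sqrt(3) ≈ 363.71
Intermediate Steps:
f(N) = 6*N*(-2 + N) (f(N) = 3*((N + N)*(N - 2)) = 3*((2*N)*(-2 + N)) = 3*(2*N*(-2 + N)) = 6*N*(-2 + N))
u(A, H) = sqrt(-H) (u(A, H) = sqrt(A + (-A - H)) = sqrt(-H))
u(r(2, 1), -3)*f(-5) + 1/(-10 - 47) = sqrt(-1*(-3))*(6*(-5)*(-2 - 5)) + 1/(-10 - 47) = sqrt(3)*(6*(-5)*(-7)) + 1/(-57) = sqrt(3)*210 - 1/57 = 210*sqrt(3) - 1/57 = -1/57 + 210*sqrt(3)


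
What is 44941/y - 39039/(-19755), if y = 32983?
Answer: 725144264/217193055 ≈ 3.3387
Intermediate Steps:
44941/y - 39039/(-19755) = 44941/32983 - 39039/(-19755) = 44941*(1/32983) - 39039*(-1/19755) = 44941/32983 + 13013/6585 = 725144264/217193055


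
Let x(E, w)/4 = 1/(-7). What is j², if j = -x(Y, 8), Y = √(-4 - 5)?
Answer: 16/49 ≈ 0.32653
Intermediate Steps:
Y = 3*I (Y = √(-9) = 3*I ≈ 3.0*I)
x(E, w) = -4/7 (x(E, w) = 4/(-7) = 4*(-⅐) = -4/7)
j = 4/7 (j = -1*(-4/7) = 4/7 ≈ 0.57143)
j² = (4/7)² = 16/49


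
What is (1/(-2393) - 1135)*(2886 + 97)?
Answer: -8101995048/2393 ≈ -3.3857e+6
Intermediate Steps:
(1/(-2393) - 1135)*(2886 + 97) = (-1/2393 - 1135)*2983 = -2716056/2393*2983 = -8101995048/2393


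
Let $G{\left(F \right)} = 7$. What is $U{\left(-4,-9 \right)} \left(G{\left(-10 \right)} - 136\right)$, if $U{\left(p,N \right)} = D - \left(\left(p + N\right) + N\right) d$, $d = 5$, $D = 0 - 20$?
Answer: $-11610$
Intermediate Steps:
$D = -20$ ($D = 0 - 20 = -20$)
$U{\left(p,N \right)} = -20 - 10 N - 5 p$ ($U{\left(p,N \right)} = -20 - \left(\left(p + N\right) + N\right) 5 = -20 - \left(\left(N + p\right) + N\right) 5 = -20 - \left(p + 2 N\right) 5 = -20 - \left(5 p + 10 N\right) = -20 - 10 N - 5 p$)
$U{\left(-4,-9 \right)} \left(G{\left(-10 \right)} - 136\right) = \left(-20 - -90 - -20\right) \left(7 - 136\right) = \left(-20 + 90 + 20\right) \left(-129\right) = 90 \left(-129\right) = -11610$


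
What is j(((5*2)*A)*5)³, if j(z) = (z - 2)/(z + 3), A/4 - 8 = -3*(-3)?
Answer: 39234680792/39408131827 ≈ 0.99560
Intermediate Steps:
A = 68 (A = 32 + 4*(-3*(-3)) = 32 + 4*9 = 32 + 36 = 68)
j(z) = (-2 + z)/(3 + z)
j(((5*2)*A)*5)³ = ((-2 + ((5*2)*68)*5)/(3 + ((5*2)*68)*5))³ = ((-2 + (10*68)*5)/(3 + (10*68)*5))³ = ((-2 + 680*5)/(3 + 680*5))³ = ((-2 + 3400)/(3 + 3400))³ = (3398/3403)³ = 39234680792/39408131827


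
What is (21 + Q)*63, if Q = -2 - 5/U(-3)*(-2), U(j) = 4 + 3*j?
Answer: 1071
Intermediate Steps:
Q = -4 (Q = -2 - 5/(4 + 3*(-3))*(-2) = -2 - 5/(4 - 9)*(-2) = -2 - 5/(-5)*(-2) = -2 - 5*(-⅕)*(-2) = -2 + 1*(-2) = -2 - 2 = -4)
(21 + Q)*63 = (21 - 4)*63 = 17*63 = 1071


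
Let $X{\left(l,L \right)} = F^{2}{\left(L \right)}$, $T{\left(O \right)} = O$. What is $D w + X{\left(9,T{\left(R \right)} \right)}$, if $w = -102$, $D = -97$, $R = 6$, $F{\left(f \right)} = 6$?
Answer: $9930$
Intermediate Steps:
$X{\left(l,L \right)} = 36$ ($X{\left(l,L \right)} = 6^{2} = 36$)
$D w + X{\left(9,T{\left(R \right)} \right)} = \left(-97\right) \left(-102\right) + 36 = 9894 + 36 = 9930$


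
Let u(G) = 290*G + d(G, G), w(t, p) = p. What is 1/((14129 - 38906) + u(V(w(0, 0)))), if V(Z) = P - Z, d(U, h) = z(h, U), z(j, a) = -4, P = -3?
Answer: -1/25651 ≈ -3.8985e-5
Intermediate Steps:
d(U, h) = -4
V(Z) = -3 - Z
u(G) = -4 + 290*G (u(G) = 290*G - 4 = -4 + 290*G)
1/((14129 - 38906) + u(V(w(0, 0)))) = 1/((14129 - 38906) + (-4 + 290*(-3 - 1*0))) = 1/(-24777 + (-4 + 290*(-3 + 0))) = 1/(-24777 + (-4 + 290*(-3))) = 1/(-24777 + (-4 - 870)) = 1/(-24777 - 874) = 1/(-25651) = -1/25651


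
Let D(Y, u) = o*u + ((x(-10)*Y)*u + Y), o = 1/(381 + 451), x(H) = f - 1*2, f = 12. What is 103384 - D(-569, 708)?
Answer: 859554207/208 ≈ 4.1325e+6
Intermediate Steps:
x(H) = 10 (x(H) = 12 - 1*2 = 12 - 2 = 10)
o = 1/832 ≈ 0.0012019
D(Y, u) = Y + u/832 + 10*Y*u (D(Y, u) = u/832 + ((10*Y)*u + Y) = u/832 + (10*Y*u + Y) = u/832 + (Y + 10*Y*u) = Y + u/832 + 10*Y*u)
103384 - D(-569, 708) = 103384 - (-569 + (1/832)*708 + 10*(-569)*708) = 103384 - (-569 + 177/208 - 4028520) = 103384 - 1*(-838050335/208) = 103384 + 838050335/208 = 859554207/208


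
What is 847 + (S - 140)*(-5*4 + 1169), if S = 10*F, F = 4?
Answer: -114053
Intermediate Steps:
S = 40 (S = 10*4 = 40)
847 + (S - 140)*(-5*4 + 1169) = 847 + (40 - 140)*(-5*4 + 1169) = 847 - 100*(-20 + 1169) = 847 - 100*1149 = 847 - 114900 = -114053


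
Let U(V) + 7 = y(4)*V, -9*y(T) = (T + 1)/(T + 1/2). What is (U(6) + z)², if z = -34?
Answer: 1270129/729 ≈ 1742.3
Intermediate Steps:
y(T) = -(1 + T)/(9*(½ + T)) (y(T) = -(T + 1)/(9*(T + 1/2)) = -(1 + T)/(9*(T + ½)) = -(1 + T)/(9*(½ + T)))
U(V) = -7 - 10*V/81 (U(V) = -7 + (2*(-1 - 1*4)/(9*(1 + 2*4)))*V = -7 + (2*(-1 - 4)/(9*(1 + 8)))*V = -7 + ((2/9)*(-5)/9)*V = -7 + ((2/9)*(⅑)*(-5))*V = -7 - 10*V/81)
(U(6) + z)² = ((-7 - 10/81*6) - 34)² = ((-7 - 20/27) - 34)² = (-209/27 - 34)² = (-1127/27)² = 1270129/729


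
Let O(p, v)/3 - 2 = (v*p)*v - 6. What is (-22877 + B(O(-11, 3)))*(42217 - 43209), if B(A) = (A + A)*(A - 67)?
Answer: -207815072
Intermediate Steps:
O(p, v) = -12 + 3*p*v² (O(p, v) = 6 + 3*((v*p)*v - 6) = 6 + 3*((p*v)*v - 6) = 6 + 3*(p*v² - 6) = 6 + 3*(-6 + p*v²) = 6 + (-18 + 3*p*v²) = -12 + 3*p*v²)
B(A) = 2*A*(-67 + A) (B(A) = (2*A)*(-67 + A) = 2*A*(-67 + A))
(-22877 + B(O(-11, 3)))*(42217 - 43209) = (-22877 + 2*(-12 + 3*(-11)*3²)*(-67 + (-12 + 3*(-11)*3²)))*(42217 - 43209) = (-22877 + 2*(-12 + 3*(-11)*9)*(-67 + (-12 + 3*(-11)*9)))*(-992) = (-22877 + 2*(-12 - 297)*(-67 + (-12 - 297)))*(-992) = (-22877 + 2*(-309)*(-67 - 309))*(-992) = (-22877 + 2*(-309)*(-376))*(-992) = (-22877 + 232368)*(-992) = 209491*(-992) = -207815072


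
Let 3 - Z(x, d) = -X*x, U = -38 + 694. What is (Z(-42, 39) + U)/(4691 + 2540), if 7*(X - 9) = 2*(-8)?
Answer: 377/7231 ≈ 0.052137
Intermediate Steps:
U = 656
X = 47/7 (X = 9 + (2*(-8))/7 = 9 + (1/7)*(-16) = 9 - 16/7 = 47/7 ≈ 6.7143)
Z(x, d) = 3 + 47*x/7 (Z(x, d) = 3 - (-1)*47*x/7 = 3 - (-47)*x/7 = 3 + 47*x/7)
(Z(-42, 39) + U)/(4691 + 2540) = ((3 + (47/7)*(-42)) + 656)/(4691 + 2540) = ((3 - 282) + 656)/7231 = (-279 + 656)*(1/7231) = 377*(1/7231) = 377/7231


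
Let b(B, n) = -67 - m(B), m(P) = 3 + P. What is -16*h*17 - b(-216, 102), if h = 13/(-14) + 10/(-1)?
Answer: 19786/7 ≈ 2826.6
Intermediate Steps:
h = -153/14 (h = 13*(-1/14) + 10*(-1) = -13/14 - 10 = -153/14 ≈ -10.929)
b(B, n) = -70 - B (b(B, n) = -67 - (3 + B) = -67 + (-3 - B) = -70 - B)
-16*h*17 - b(-216, 102) = -16*(-153/14)*17 - (-70 - 1*(-216)) = (1224/7)*17 - (-70 + 216) = 20808/7 - 1*146 = 20808/7 - 146 = 19786/7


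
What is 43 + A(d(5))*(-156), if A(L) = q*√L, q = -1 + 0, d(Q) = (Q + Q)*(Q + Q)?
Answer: 1603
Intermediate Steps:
d(Q) = 4*Q² (d(Q) = (2*Q)*(2*Q) = 4*Q²)
q = -1
A(L) = -√L
43 + A(d(5))*(-156) = 43 - √(4*5²)*(-156) = 43 - √(4*25)*(-156) = 43 - √100*(-156) = 43 - 1*10*(-156) = 43 - 10*(-156) = 43 + 1560 = 1603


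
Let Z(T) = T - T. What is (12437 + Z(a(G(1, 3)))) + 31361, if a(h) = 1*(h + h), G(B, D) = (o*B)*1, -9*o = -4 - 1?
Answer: 43798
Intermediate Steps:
o = 5/9 (o = -(-4 - 1)/9 = -⅑*(-5) = 5/9 ≈ 0.55556)
G(B, D) = 5*B/9 (G(B, D) = (5*B/9)*1 = 5*B/9)
a(h) = 2*h (a(h) = 1*(2*h) = 2*h)
Z(T) = 0
(12437 + Z(a(G(1, 3)))) + 31361 = (12437 + 0) + 31361 = 12437 + 31361 = 43798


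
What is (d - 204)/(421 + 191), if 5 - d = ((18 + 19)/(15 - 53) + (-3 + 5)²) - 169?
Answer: -1255/23256 ≈ -0.053965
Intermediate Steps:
d = 6497/38 (d = 5 - (((18 + 19)/(15 - 53) + (-3 + 5)²) - 169) = 5 - ((37/(-38) + 2²) - 169) = 5 - ((37*(-1/38) + 4) - 169) = 5 - ((-37/38 + 4) - 169) = 5 - (115/38 - 169) = 5 - 1*(-6307/38) = 5 + 6307/38 = 6497/38 ≈ 170.97)
(d - 204)/(421 + 191) = (6497/38 - 204)/(421 + 191) = -1255/38/612 = -1255/38*1/612 = -1255/23256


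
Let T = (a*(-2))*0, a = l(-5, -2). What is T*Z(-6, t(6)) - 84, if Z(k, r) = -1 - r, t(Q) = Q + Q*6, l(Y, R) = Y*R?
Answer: -84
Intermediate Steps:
l(Y, R) = R*Y
a = 10 (a = -2*(-5) = 10)
t(Q) = 7*Q (t(Q) = Q + 6*Q = 7*Q)
T = 0 (T = (10*(-2))*0 = -20*0 = 0)
T*Z(-6, t(6)) - 84 = 0*(-1 - 7*6) - 84 = 0*(-1 - 1*42) - 84 = 0*(-1 - 42) - 84 = 0*(-43) - 84 = 0 - 84 = -84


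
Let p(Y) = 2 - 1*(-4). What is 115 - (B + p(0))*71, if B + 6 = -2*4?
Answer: 683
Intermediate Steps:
B = -14 (B = -6 - 2*4 = -6 - 8 = -14)
p(Y) = 6 (p(Y) = 2 + 4 = 6)
115 - (B + p(0))*71 = 115 - (-14 + 6)*71 = 115 - 1*(-8)*71 = 115 + 8*71 = 115 + 568 = 683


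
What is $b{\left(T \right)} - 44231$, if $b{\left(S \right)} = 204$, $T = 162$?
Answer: $-44027$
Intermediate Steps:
$b{\left(T \right)} - 44231 = 204 - 44231 = -44027$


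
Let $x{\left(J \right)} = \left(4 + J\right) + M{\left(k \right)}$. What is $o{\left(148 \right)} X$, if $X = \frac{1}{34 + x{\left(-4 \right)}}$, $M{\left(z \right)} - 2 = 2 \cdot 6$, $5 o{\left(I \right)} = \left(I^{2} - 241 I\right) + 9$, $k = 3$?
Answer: $- \frac{917}{16} \approx -57.313$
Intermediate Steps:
$o{\left(I \right)} = \frac{9}{5} - \frac{241 I}{5} + \frac{I^{2}}{5}$ ($o{\left(I \right)} = \frac{\left(I^{2} - 241 I\right) + 9}{5} = \frac{9 + I^{2} - 241 I}{5} = \frac{9}{5} - \frac{241 I}{5} + \frac{I^{2}}{5}$)
$M{\left(z \right)} = 14$ ($M{\left(z \right)} = 2 + 2 \cdot 6 = 2 + 12 = 14$)
$x{\left(J \right)} = 18 + J$ ($x{\left(J \right)} = \left(4 + J\right) + 14 = 18 + J$)
$X = \frac{1}{48}$ ($X = \frac{1}{34 + \left(18 - 4\right)} = \frac{1}{34 + 14} = \frac{1}{48} \approx 0.020833$)
$o{\left(148 \right)} X = \left(\frac{9}{5} - \frac{35668}{5} + \frac{148^{2}}{5}\right) \frac{1}{48} = \left(\frac{9}{5} - \frac{35668}{5} + \frac{1}{5} \cdot 21904\right) \frac{1}{48} = \left(\frac{9}{5} - \frac{35668}{5} + \frac{21904}{5}\right) \frac{1}{48} = \left(-2751\right) \frac{1}{48} = - \frac{917}{16}$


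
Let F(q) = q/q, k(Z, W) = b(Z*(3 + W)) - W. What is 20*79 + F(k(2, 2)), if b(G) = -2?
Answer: 1581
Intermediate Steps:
k(Z, W) = -2 - W
F(q) = 1
20*79 + F(k(2, 2)) = 20*79 + 1 = 1580 + 1 = 1581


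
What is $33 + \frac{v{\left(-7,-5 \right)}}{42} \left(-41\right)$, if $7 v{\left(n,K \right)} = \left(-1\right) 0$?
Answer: $33$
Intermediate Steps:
$v{\left(n,K \right)} = 0$ ($v{\left(n,K \right)} = \frac{\left(-1\right) 0}{7} = \frac{1}{7} \cdot 0 = 0$)
$33 + \frac{v{\left(-7,-5 \right)}}{42} \left(-41\right) = 33 + \frac{0}{42} \left(-41\right) = 33 + 0 \cdot \frac{1}{42} \left(-41\right) = 33 + 0 \left(-41\right) = 33 + 0 = 33$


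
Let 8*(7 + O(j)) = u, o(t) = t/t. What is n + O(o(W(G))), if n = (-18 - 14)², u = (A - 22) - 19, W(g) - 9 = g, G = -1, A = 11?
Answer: 4053/4 ≈ 1013.3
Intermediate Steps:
W(g) = 9 + g
o(t) = 1
u = -30 (u = (11 - 22) - 19 = -11 - 19 = -30)
n = 1024 (n = (-32)² = 1024)
O(j) = -43/4 (O(j) = -7 + (⅛)*(-30) = -7 - 15/4 = -43/4)
n + O(o(W(G))) = 1024 - 43/4 = 4053/4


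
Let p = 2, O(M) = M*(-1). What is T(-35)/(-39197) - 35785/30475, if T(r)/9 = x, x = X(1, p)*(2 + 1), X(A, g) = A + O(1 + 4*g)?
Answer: -279216409/238905715 ≈ -1.1687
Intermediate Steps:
O(M) = -M
X(A, g) = -1 + A - 4*g (X(A, g) = A - (1 + 4*g) = A + (-1 - 4*g) = -1 + A - 4*g)
x = -24 (x = (-1 + 1 - 4*2)*(2 + 1) = (-1 + 1 - 8)*3 = -8*3 = -24)
T(r) = -216 (T(r) = 9*(-24) = -216)
T(-35)/(-39197) - 35785/30475 = -216/(-39197) - 35785/30475 = -216*(-1/39197) - 35785*1/30475 = 216/39197 - 7157/6095 = -279216409/238905715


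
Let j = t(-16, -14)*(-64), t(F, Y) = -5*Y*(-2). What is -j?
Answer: -8960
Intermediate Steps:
t(F, Y) = 10*Y (t(F, Y) = -(-10)*Y = 10*Y)
j = 8960 (j = (10*(-14))*(-64) = -140*(-64) = 8960)
-j = -1*8960 = -8960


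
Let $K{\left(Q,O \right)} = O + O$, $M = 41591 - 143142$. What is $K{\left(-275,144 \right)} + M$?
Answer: $-101263$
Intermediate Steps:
$M = -101551$ ($M = 41591 - 143142 = -101551$)
$K{\left(Q,O \right)} = 2 O$
$K{\left(-275,144 \right)} + M = 2 \cdot 144 - 101551 = 288 - 101551 = -101263$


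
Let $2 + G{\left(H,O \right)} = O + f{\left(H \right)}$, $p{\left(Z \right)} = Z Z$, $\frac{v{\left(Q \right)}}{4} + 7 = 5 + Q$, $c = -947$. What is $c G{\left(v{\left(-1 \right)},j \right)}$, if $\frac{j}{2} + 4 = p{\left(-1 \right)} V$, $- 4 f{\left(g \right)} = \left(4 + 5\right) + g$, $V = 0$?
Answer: $\frac{35039}{4} \approx 8759.8$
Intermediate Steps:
$f{\left(g \right)} = - \frac{9}{4} - \frac{g}{4}$ ($f{\left(g \right)} = - \frac{\left(4 + 5\right) + g}{4} = - \frac{9 + g}{4} = - \frac{9}{4} - \frac{g}{4}$)
$v{\left(Q \right)} = -8 + 4 Q$ ($v{\left(Q \right)} = -28 + 4 \left(5 + Q\right) = -28 + \left(20 + 4 Q\right) = -8 + 4 Q$)
$p{\left(Z \right)} = Z^{2}$
$j = -8$ ($j = -8 + 2 \left(-1\right)^{2} \cdot 0 = -8 + 2 \cdot 1 \cdot 0 = -8 + 2 \cdot 0 = -8 + 0 = -8$)
$G{\left(H,O \right)} = - \frac{17}{4} + O - \frac{H}{4}$ ($G{\left(H,O \right)} = -2 - \left(\frac{9}{4} - O + \frac{H}{4}\right) = - \frac{17}{4} + O - \frac{H}{4}$)
$c G{\left(v{\left(-1 \right)},j \right)} = - 947 \left(- \frac{17}{4} - 8 - \frac{-8 + 4 \left(-1\right)}{4}\right) = - 947 \left(- \frac{17}{4} - 8 - \frac{-8 - 4}{4}\right) = - 947 \left(- \frac{17}{4} - 8 - -3\right) = - 947 \left(- \frac{17}{4} - 8 + 3\right) = \left(-947\right) \left(- \frac{37}{4}\right) = \frac{35039}{4}$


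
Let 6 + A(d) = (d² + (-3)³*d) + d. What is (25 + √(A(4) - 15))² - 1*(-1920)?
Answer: 2436 + 50*I*√109 ≈ 2436.0 + 522.02*I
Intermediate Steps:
A(d) = -6 + d² - 26*d (A(d) = -6 + ((d² + (-3)³*d) + d) = -6 + ((d² - 27*d) + d) = -6 + (d² - 26*d) = -6 + d² - 26*d)
(25 + √(A(4) - 15))² - 1*(-1920) = (25 + √((-6 + 4² - 26*4) - 15))² - 1*(-1920) = (25 + √((-6 + 16 - 104) - 15))² + 1920 = (25 + √(-94 - 15))² + 1920 = (25 + √(-109))² + 1920 = (25 + I*√109)² + 1920 = 1920 + (25 + I*√109)²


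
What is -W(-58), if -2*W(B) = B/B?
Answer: ½ ≈ 0.50000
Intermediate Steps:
W(B) = -½ (W(B) = -B/(2*B) = -½*1 = -½)
-W(-58) = -1*(-½) = ½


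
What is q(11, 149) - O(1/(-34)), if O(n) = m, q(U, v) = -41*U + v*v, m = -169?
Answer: 21919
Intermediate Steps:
q(U, v) = v² - 41*U (q(U, v) = -41*U + v² = v² - 41*U)
O(n) = -169
q(11, 149) - O(1/(-34)) = (149² - 41*11) - 1*(-169) = (22201 - 451) + 169 = 21750 + 169 = 21919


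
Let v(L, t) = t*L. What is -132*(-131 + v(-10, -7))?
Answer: 8052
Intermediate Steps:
v(L, t) = L*t
-132*(-131 + v(-10, -7)) = -132*(-131 - 10*(-7)) = -132*(-131 + 70) = -132*(-61) = 8052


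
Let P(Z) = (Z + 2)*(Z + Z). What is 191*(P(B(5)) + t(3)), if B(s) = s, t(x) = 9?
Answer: 15089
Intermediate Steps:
P(Z) = 2*Z*(2 + Z) (P(Z) = (2 + Z)*(2*Z) = 2*Z*(2 + Z))
191*(P(B(5)) + t(3)) = 191*(2*5*(2 + 5) + 9) = 191*(2*5*7 + 9) = 191*(70 + 9) = 191*79 = 15089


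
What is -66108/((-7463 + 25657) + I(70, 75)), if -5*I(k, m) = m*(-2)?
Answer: -16527/4556 ≈ -3.6275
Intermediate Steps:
I(k, m) = 2*m/5 (I(k, m) = -m*(-2)/5 = -(-2)*m/5 = 2*m/5)
-66108/((-7463 + 25657) + I(70, 75)) = -66108/((-7463 + 25657) + (⅖)*75) = -66108/(18194 + 30) = -66108/18224 = -66108*1/18224 = -16527/4556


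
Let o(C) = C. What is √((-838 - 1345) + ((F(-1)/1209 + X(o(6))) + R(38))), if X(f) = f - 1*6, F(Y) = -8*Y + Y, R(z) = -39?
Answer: I*√3247846719/1209 ≈ 47.138*I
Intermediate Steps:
F(Y) = -7*Y
X(f) = -6 + f (X(f) = f - 6 = -6 + f)
√((-838 - 1345) + ((F(-1)/1209 + X(o(6))) + R(38))) = √((-838 - 1345) + ((-7*(-1)/1209 + (-6 + 6)) - 39)) = √(-2183 + ((7*(1/1209) + 0) - 39)) = √(-2183 + ((7/1209 + 0) - 39)) = √(-2183 + (7/1209 - 39)) = √(-2183 - 47144/1209) = √(-2686391/1209) = I*√3247846719/1209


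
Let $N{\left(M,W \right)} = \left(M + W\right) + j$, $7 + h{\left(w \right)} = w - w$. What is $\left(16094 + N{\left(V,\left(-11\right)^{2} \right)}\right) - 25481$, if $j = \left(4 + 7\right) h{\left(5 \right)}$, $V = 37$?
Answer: $-9306$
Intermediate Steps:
$h{\left(w \right)} = -7$ ($h{\left(w \right)} = -7 + \left(w - w\right) = -7 + 0 = -7$)
$j = -77$ ($j = \left(4 + 7\right) \left(-7\right) = 11 \left(-7\right) = -77$)
$N{\left(M,W \right)} = -77 + M + W$ ($N{\left(M,W \right)} = \left(M + W\right) - 77 = -77 + M + W$)
$\left(16094 + N{\left(V,\left(-11\right)^{2} \right)}\right) - 25481 = \left(16094 + \left(-77 + 37 + \left(-11\right)^{2}\right)\right) - 25481 = \left(16094 + \left(-77 + 37 + 121\right)\right) - 25481 = \left(16094 + 81\right) - 25481 = 16175 - 25481 = -9306$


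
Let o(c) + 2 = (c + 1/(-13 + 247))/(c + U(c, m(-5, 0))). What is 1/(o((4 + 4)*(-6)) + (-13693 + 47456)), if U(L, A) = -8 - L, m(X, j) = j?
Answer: 1872/63211823 ≈ 2.9615e-5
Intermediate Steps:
o(c) = -3745/1872 - c/8 (o(c) = -2 + (c + 1/(-13 + 247))/(c + (-8 - c)) = -2 + (c + 1/234)/(-8) = -2 + (c + 1/234)*(-⅛) = -2 + (1/234 + c)*(-⅛) = -2 + (-1/1872 - c/8) = -3745/1872 - c/8)
1/(o((4 + 4)*(-6)) + (-13693 + 47456)) = 1/((-3745/1872 - (4 + 4)*(-6)/8) + (-13693 + 47456)) = 1/((-3745/1872 - (-6)) + 33763) = 1/((-3745/1872 - ⅛*(-48)) + 33763) = 1/((-3745/1872 + 6) + 33763) = 1/(7487/1872 + 33763) = 1/(63211823/1872) = 1872/63211823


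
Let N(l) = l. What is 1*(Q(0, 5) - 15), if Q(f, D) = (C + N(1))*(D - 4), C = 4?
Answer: -10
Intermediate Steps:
Q(f, D) = -20 + 5*D (Q(f, D) = (4 + 1)*(D - 4) = 5*(-4 + D) = -20 + 5*D)
1*(Q(0, 5) - 15) = 1*((-20 + 5*5) - 15) = 1*((-20 + 25) - 15) = 1*(5 - 15) = 1*(-10) = -10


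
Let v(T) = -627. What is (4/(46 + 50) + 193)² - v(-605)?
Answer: 21825841/576 ≈ 37892.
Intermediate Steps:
(4/(46 + 50) + 193)² - v(-605) = (4/(46 + 50) + 193)² - 1*(-627) = (4/96 + 193)² + 627 = ((1/96)*4 + 193)² + 627 = (1/24 + 193)² + 627 = (4633/24)² + 627 = 21464689/576 + 627 = 21825841/576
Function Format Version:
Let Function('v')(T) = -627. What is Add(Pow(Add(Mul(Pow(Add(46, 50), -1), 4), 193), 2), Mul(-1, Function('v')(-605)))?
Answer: Rational(21825841, 576) ≈ 37892.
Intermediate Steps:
Add(Pow(Add(Mul(Pow(Add(46, 50), -1), 4), 193), 2), Mul(-1, Function('v')(-605))) = Add(Pow(Add(Mul(Pow(Add(46, 50), -1), 4), 193), 2), Mul(-1, -627)) = Add(Pow(Add(Mul(Pow(96, -1), 4), 193), 2), 627) = Add(Pow(Add(Mul(Rational(1, 96), 4), 193), 2), 627) = Add(Pow(Add(Rational(1, 24), 193), 2), 627) = Add(Pow(Rational(4633, 24), 2), 627) = Add(Rational(21464689, 576), 627) = Rational(21825841, 576)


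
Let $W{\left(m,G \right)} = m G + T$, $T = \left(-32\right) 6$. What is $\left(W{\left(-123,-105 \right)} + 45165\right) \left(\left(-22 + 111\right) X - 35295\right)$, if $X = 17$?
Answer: $-1955572416$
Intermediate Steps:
$T = -192$
$W{\left(m,G \right)} = -192 + G m$ ($W{\left(m,G \right)} = m G - 192 = G m - 192 = -192 + G m$)
$\left(W{\left(-123,-105 \right)} + 45165\right) \left(\left(-22 + 111\right) X - 35295\right) = \left(\left(-192 - -12915\right) + 45165\right) \left(\left(-22 + 111\right) 17 - 35295\right) = \left(\left(-192 + 12915\right) + 45165\right) \left(89 \cdot 17 - 35295\right) = \left(12723 + 45165\right) \left(1513 - 35295\right) = 57888 \left(-33782\right) = -1955572416$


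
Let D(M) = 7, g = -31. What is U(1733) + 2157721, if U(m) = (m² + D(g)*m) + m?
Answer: 5174874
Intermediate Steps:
U(m) = m² + 8*m (U(m) = (m² + 7*m) + m = m² + 8*m)
U(1733) + 2157721 = 1733*(8 + 1733) + 2157721 = 1733*1741 + 2157721 = 3017153 + 2157721 = 5174874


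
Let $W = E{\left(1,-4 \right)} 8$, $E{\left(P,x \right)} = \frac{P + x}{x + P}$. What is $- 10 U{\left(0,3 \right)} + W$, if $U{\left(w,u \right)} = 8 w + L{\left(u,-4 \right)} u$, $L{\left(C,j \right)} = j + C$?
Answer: $38$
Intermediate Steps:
$L{\left(C,j \right)} = C + j$
$E{\left(P,x \right)} = 1$ ($E{\left(P,x \right)} = \frac{P + x}{P + x} = 1$)
$U{\left(w,u \right)} = 8 w + u \left(-4 + u\right)$ ($U{\left(w,u \right)} = 8 w + \left(u - 4\right) u = 8 w + \left(-4 + u\right) u = 8 w + u \left(-4 + u\right)$)
$W = 8$ ($W = 1 \cdot 8 = 8$)
$- 10 U{\left(0,3 \right)} + W = - 10 \left(8 \cdot 0 + 3 \left(-4 + 3\right)\right) + 8 = - 10 \left(0 + 3 \left(-1\right)\right) + 8 = - 10 \left(0 - 3\right) + 8 = \left(-10\right) \left(-3\right) + 8 = 30 + 8 = 38$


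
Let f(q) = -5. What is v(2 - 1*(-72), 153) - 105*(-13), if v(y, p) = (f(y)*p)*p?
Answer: -115680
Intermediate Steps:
v(y, p) = -5*p² (v(y, p) = (-5*p)*p = -5*p²)
v(2 - 1*(-72), 153) - 105*(-13) = -5*153² - 105*(-13) = -5*23409 + 1365 = -117045 + 1365 = -115680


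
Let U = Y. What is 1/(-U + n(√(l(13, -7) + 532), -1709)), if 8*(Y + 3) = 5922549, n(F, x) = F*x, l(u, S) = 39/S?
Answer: -66332280/48969060644467 + 109376*√25795/244845303222335 ≈ -1.2828e-6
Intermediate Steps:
Y = 5922525/8 (Y = -3 + (⅛)*5922549 = -3 + 5922549/8 = 5922525/8 ≈ 7.4032e+5)
U = 5922525/8 ≈ 7.4032e+5
1/(-U + n(√(l(13, -7) + 532), -1709)) = 1/(-1*5922525/8 + √(39/(-7) + 532)*(-1709)) = 1/(-5922525/8 + √(39*(-⅐) + 532)*(-1709)) = 1/(-5922525/8 + √(-39/7 + 532)*(-1709)) = 1/(-5922525/8 + √(3685/7)*(-1709)) = 1/(-5922525/8 + (√25795/7)*(-1709)) = 1/(-5922525/8 - 1709*√25795/7)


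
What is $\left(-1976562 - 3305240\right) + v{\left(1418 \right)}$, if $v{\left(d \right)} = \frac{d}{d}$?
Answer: $-5281801$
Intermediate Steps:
$v{\left(d \right)} = 1$
$\left(-1976562 - 3305240\right) + v{\left(1418 \right)} = \left(-1976562 - 3305240\right) + 1 = -5281802 + 1 = -5281801$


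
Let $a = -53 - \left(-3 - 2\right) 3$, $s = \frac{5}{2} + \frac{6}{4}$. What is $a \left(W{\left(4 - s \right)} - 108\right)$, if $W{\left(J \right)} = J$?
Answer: $4104$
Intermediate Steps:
$s = 4$ ($s = 5 \cdot \frac{1}{2} + 6 \cdot \frac{1}{4} = \frac{5}{2} + \frac{3}{2} = 4$)
$a = -38$ ($a = -53 - \left(-5\right) 3 = -53 - -15 = -53 + 15 = -38$)
$a \left(W{\left(4 - s \right)} - 108\right) = - 38 \left(\left(4 - 4\right) - 108\right) = - 38 \left(0 - 108\right) = \left(-38\right) \left(-108\right) = 4104$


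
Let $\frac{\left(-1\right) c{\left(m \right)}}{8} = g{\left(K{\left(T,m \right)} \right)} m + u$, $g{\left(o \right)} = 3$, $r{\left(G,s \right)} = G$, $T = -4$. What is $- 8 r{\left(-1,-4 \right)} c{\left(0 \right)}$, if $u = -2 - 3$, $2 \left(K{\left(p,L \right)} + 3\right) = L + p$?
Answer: $320$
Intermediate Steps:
$K{\left(p,L \right)} = -3 + \frac{L}{2} + \frac{p}{2}$ ($K{\left(p,L \right)} = -3 + \frac{L + p}{2} = -3 + \left(\frac{L}{2} + \frac{p}{2}\right) = -3 + \frac{L}{2} + \frac{p}{2}$)
$u = -5$ ($u = -2 - 3 = -5$)
$c{\left(m \right)} = 40 - 24 m$ ($c{\left(m \right)} = - 8 \left(3 m - 5\right) = - 8 \left(-5 + 3 m\right) = 40 - 24 m$)
$- 8 r{\left(-1,-4 \right)} c{\left(0 \right)} = \left(-8\right) \left(-1\right) \left(40 - 0\right) = 8 \left(40 + 0\right) = 8 \cdot 40 = 320$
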